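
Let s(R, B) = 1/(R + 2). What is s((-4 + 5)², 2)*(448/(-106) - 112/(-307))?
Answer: -20944/16271 ≈ -1.2872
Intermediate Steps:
s(R, B) = 1/(2 + R)
s((-4 + 5)², 2)*(448/(-106) - 112/(-307)) = (448/(-106) - 112/(-307))/(2 + (-4 + 5)²) = (448*(-1/106) - 112*(-1/307))/(2 + 1²) = (-224/53 + 112/307)/(2 + 1) = -62832/16271/3 = (⅓)*(-62832/16271) = -20944/16271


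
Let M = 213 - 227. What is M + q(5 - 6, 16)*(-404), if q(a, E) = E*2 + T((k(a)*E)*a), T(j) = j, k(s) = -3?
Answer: -32334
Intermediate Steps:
M = -14
q(a, E) = 2*E - 3*E*a (q(a, E) = E*2 + (-3*E)*a = 2*E - 3*E*a)
M + q(5 - 6, 16)*(-404) = -14 + (16*(2 - 3*(5 - 6)))*(-404) = -14 + (16*(2 - 3*(-1)))*(-404) = -14 + (16*(2 + 3))*(-404) = -14 + (16*5)*(-404) = -14 + 80*(-404) = -14 - 32320 = -32334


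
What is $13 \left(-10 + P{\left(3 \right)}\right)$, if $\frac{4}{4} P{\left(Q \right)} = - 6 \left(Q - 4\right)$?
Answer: $-52$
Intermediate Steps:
$P{\left(Q \right)} = 24 - 6 Q$ ($P{\left(Q \right)} = - 6 \left(Q - 4\right) = - 6 \left(-4 + Q\right) = 24 - 6 Q$)
$13 \left(-10 + P{\left(3 \right)}\right) = 13 \left(-10 + \left(24 - 18\right)\right) = 13 \left(-10 + 6\right) = 13 \left(-4\right) = -52$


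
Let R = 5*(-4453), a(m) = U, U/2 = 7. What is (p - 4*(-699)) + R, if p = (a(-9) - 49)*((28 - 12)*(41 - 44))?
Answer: -17789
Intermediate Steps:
U = 14 (U = 2*7 = 14)
a(m) = 14
R = -22265
p = 1680 (p = (14 - 49)*((28 - 12)*(41 - 44)) = -560*(-3) = -35*(-48) = 1680)
(p - 4*(-699)) + R = (1680 - 4*(-699)) - 22265 = (1680 + 2796) - 22265 = 4476 - 22265 = -17789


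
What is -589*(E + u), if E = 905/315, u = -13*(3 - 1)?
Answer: 858173/63 ≈ 13622.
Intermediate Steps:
u = -26 (u = -13*2 = -26)
E = 181/63 (E = 905*(1/315) = 181/63 ≈ 2.8730)
-589*(E + u) = -589*(181/63 - 26) = -589*(-1457/63) = 858173/63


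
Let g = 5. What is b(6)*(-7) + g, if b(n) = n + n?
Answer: -79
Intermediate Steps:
b(n) = 2*n
b(6)*(-7) + g = (2*6)*(-7) + 5 = 12*(-7) + 5 = -84 + 5 = -79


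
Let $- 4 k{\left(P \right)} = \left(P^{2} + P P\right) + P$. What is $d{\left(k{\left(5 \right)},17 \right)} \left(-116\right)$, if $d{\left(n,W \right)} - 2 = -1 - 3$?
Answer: $232$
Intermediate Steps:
$k{\left(P \right)} = - \frac{P^{2}}{2} - \frac{P}{4}$ ($k{\left(P \right)} = - \frac{\left(P^{2} + P P\right) + P}{4} = - \frac{\left(P^{2} + P^{2}\right) + P}{4} = - \frac{2 P^{2} + P}{4} = - \frac{P + 2 P^{2}}{4} = - \frac{P^{2}}{2} - \frac{P}{4}$)
$d{\left(n,W \right)} = -2$ ($d{\left(n,W \right)} = 2 - 4 = -2$)
$d{\left(k{\left(5 \right)},17 \right)} \left(-116\right) = \left(-2\right) \left(-116\right) = 232$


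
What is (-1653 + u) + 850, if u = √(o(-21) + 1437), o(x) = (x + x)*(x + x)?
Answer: -803 + √3201 ≈ -746.42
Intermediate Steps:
o(x) = 4*x² (o(x) = (2*x)*(2*x) = 4*x²)
u = √3201 (u = √(4*(-21)² + 1437) = √(4*441 + 1437) = √(1764 + 1437) = √3201 ≈ 56.577)
(-1653 + u) + 850 = (-1653 + √3201) + 850 = -803 + √3201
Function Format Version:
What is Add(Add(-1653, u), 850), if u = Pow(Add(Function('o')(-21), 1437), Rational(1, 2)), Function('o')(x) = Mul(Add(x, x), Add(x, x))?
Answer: Add(-803, Pow(3201, Rational(1, 2))) ≈ -746.42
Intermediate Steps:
Function('o')(x) = Mul(4, Pow(x, 2)) (Function('o')(x) = Mul(Mul(2, x), Mul(2, x)) = Mul(4, Pow(x, 2)))
u = Pow(3201, Rational(1, 2)) (u = Pow(Add(Mul(4, Pow(-21, 2)), 1437), Rational(1, 2)) = Pow(Add(Mul(4, 441), 1437), Rational(1, 2)) = Pow(Add(1764, 1437), Rational(1, 2)) = Pow(3201, Rational(1, 2)) ≈ 56.577)
Add(Add(-1653, u), 850) = Add(Add(-1653, Pow(3201, Rational(1, 2))), 850) = Add(-803, Pow(3201, Rational(1, 2)))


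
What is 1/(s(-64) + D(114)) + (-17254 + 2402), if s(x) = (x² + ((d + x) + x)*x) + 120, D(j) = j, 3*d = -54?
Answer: -203086247/13674 ≈ -14852.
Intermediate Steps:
d = -18 (d = (⅓)*(-54) = -18)
s(x) = 120 + x² + x*(-18 + 2*x) (s(x) = (x² + ((-18 + x) + x)*x) + 120 = (x² + (-18 + 2*x)*x) + 120 = (x² + x*(-18 + 2*x)) + 120 = 120 + x² + x*(-18 + 2*x))
1/(s(-64) + D(114)) + (-17254 + 2402) = 1/((120 - 18*(-64) + 3*(-64)²) + 114) + (-17254 + 2402) = 1/((120 + 1152 + 3*4096) + 114) - 14852 = 1/((120 + 1152 + 12288) + 114) - 14852 = 1/(13560 + 114) - 14852 = 1/13674 - 14852 = -203086247/13674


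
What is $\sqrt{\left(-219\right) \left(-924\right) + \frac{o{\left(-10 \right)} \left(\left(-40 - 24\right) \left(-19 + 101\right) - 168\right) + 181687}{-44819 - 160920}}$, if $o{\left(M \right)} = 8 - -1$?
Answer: $\frac{\sqrt{8565405903741199}}{205739} \approx 449.84$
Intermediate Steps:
$o{\left(M \right)} = 9$ ($o{\left(M \right)} = 8 + 1 = 9$)
$\sqrt{\left(-219\right) \left(-924\right) + \frac{o{\left(-10 \right)} \left(\left(-40 - 24\right) \left(-19 + 101\right) - 168\right) + 181687}{-44819 - 160920}} = \sqrt{\left(-219\right) \left(-924\right) + \frac{9 \left(\left(-40 - 24\right) \left(-19 + 101\right) - 168\right) + 181687}{-44819 - 160920}} = \sqrt{202356 + \frac{9 \left(\left(-64\right) 82 - 168\right) + 181687}{-205739}} = \sqrt{202356 + \left(9 \left(-5248 - 168\right) + 181687\right) \left(- \frac{1}{205739}\right)} = \sqrt{202356 + \left(9 \left(-5416\right) + 181687\right) \left(- \frac{1}{205739}\right)} = \sqrt{202356 + \left(-48744 + 181687\right) \left(- \frac{1}{205739}\right)} = \sqrt{202356 + 132943 \left(- \frac{1}{205739}\right)} = \sqrt{202356 - \frac{132943}{205739}} = \sqrt{\frac{41632388141}{205739}} = \frac{\sqrt{8565405903741199}}{205739}$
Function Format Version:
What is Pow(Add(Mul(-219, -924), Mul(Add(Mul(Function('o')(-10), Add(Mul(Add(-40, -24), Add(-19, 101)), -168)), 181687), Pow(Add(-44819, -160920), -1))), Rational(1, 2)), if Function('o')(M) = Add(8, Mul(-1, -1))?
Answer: Mul(Rational(1, 205739), Pow(8565405903741199, Rational(1, 2))) ≈ 449.84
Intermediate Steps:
Function('o')(M) = 9 (Function('o')(M) = Add(8, 1) = 9)
Pow(Add(Mul(-219, -924), Mul(Add(Mul(Function('o')(-10), Add(Mul(Add(-40, -24), Add(-19, 101)), -168)), 181687), Pow(Add(-44819, -160920), -1))), Rational(1, 2)) = Pow(Add(Mul(-219, -924), Mul(Add(Mul(9, Add(Mul(Add(-40, -24), Add(-19, 101)), -168)), 181687), Pow(Add(-44819, -160920), -1))), Rational(1, 2)) = Pow(Add(202356, Mul(Add(Mul(9, Add(Mul(-64, 82), -168)), 181687), Pow(-205739, -1))), Rational(1, 2)) = Pow(Add(202356, Mul(Add(Mul(9, Add(-5248, -168)), 181687), Rational(-1, 205739))), Rational(1, 2)) = Pow(Add(202356, Mul(Add(Mul(9, -5416), 181687), Rational(-1, 205739))), Rational(1, 2)) = Pow(Add(202356, Mul(Add(-48744, 181687), Rational(-1, 205739))), Rational(1, 2)) = Pow(Add(202356, Mul(132943, Rational(-1, 205739))), Rational(1, 2)) = Pow(Add(202356, Rational(-132943, 205739)), Rational(1, 2)) = Pow(Rational(41632388141, 205739), Rational(1, 2)) = Mul(Rational(1, 205739), Pow(8565405903741199, Rational(1, 2)))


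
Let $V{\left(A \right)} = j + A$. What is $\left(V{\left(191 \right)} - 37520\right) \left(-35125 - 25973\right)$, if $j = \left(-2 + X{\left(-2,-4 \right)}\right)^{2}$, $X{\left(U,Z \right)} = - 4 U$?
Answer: $2278527714$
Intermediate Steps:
$j = 36$ ($j = \left(-2 - -8\right)^{2} = \left(-2 + 8\right)^{2} = 6^{2} = 36$)
$V{\left(A \right)} = 36 + A$
$\left(V{\left(191 \right)} - 37520\right) \left(-35125 - 25973\right) = \left(\left(36 + 191\right) - 37520\right) \left(-35125 - 25973\right) = \left(227 - 37520\right) \left(-61098\right) = \left(-37293\right) \left(-61098\right) = 2278527714$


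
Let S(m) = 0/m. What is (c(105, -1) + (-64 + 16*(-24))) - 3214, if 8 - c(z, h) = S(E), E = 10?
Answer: -3654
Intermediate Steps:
S(m) = 0
c(z, h) = 8 (c(z, h) = 8 - 1*0 = 8 + 0 = 8)
(c(105, -1) + (-64 + 16*(-24))) - 3214 = (8 + (-64 + 16*(-24))) - 3214 = (8 + (-64 - 384)) - 3214 = (8 - 448) - 3214 = -440 - 3214 = -3654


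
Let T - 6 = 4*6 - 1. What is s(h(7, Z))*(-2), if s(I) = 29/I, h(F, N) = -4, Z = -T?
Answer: 29/2 ≈ 14.500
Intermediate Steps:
T = 29 (T = 6 + (4*6 - 1) = 6 + (24 - 1) = 6 + 23 = 29)
Z = -29 (Z = -1*29 = -29)
s(h(7, Z))*(-2) = (29/(-4))*(-2) = (29*(-1/4))*(-2) = -29/4*(-2) = 29/2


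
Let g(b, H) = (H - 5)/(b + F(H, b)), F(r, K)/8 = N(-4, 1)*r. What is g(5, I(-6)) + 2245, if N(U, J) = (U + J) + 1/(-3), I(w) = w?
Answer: 33674/15 ≈ 2244.9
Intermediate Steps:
N(U, J) = -1/3 + J + U (N(U, J) = (J + U) - 1/3 = -1/3 + J + U)
F(r, K) = -80*r/3 (F(r, K) = 8*((-1/3 + 1 - 4)*r) = 8*(-10*r/3) = -80*r/3)
g(b, H) = (-5 + H)/(b - 80*H/3) (g(b, H) = (H - 5)/(b - 80*H/3) = (-5 + H)/(b - 80*H/3))
g(5, I(-6)) + 2245 = 3*(5 - 1*(-6))/(-3*5 + 80*(-6)) + 2245 = 3*(5 + 6)/(-15 - 480) + 2245 = 3*11/(-495) + 2245 = 3*(-1/495)*11 + 2245 = -1/15 + 2245 = 33674/15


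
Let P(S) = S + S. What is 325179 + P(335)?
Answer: 325849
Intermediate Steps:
P(S) = 2*S
325179 + P(335) = 325179 + 2*335 = 325179 + 670 = 325849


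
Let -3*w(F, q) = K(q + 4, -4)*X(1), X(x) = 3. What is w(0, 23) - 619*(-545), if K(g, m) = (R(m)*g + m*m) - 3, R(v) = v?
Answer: 337450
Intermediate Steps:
K(g, m) = -3 + m² + g*m (K(g, m) = (m*g + m*m) - 3 = (g*m + m²) - 3 = (m² + g*m) - 3 = -3 + m² + g*m)
w(F, q) = 3 + 4*q (w(F, q) = -(-3 + (-4)² + (q + 4)*(-4))*3/3 = -(-3 + 16 + (4 + q)*(-4))*3/3 = -(-3 + 16 + (-16 - 4*q))*3/3 = -(-3 - 4*q)*3/3 = -(-9 - 12*q)/3 = 3 + 4*q)
w(0, 23) - 619*(-545) = (3 + 4*23) - 619*(-545) = (3 + 92) + 337355 = 95 + 337355 = 337450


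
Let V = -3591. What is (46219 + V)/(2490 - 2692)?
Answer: -21314/101 ≈ -211.03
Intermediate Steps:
(46219 + V)/(2490 - 2692) = (46219 - 3591)/(2490 - 2692) = 42628/(-202) = 42628*(-1/202) = -21314/101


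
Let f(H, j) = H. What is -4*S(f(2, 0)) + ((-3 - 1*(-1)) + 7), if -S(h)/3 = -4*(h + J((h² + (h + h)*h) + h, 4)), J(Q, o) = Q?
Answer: -763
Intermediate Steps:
S(h) = 24*h + 36*h² (S(h) = -(-12)*(h + ((h² + (h + h)*h) + h)) = -(-12)*(h + ((h² + (2*h)*h) + h)) = -(-12)*(h + ((h² + 2*h²) + h)) = -(-12)*(h + (3*h² + h)) = -(-12)*(h + (h + 3*h²)) = -(-12)*(2*h + 3*h²) = -3*(-12*h² - 8*h) = 24*h + 36*h²)
-4*S(f(2, 0)) + ((-3 - 1*(-1)) + 7) = -48*2*(2 + 3*2) + ((-3 - 1*(-1)) + 7) = -48*2*(2 + 6) + ((-3 + 1) + 7) = -48*2*8 + (-2 + 7) = -4*192 + 5 = -768 + 5 = -763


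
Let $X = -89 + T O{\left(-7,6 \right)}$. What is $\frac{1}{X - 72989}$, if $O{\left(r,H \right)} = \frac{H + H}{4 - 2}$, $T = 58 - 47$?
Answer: $- \frac{1}{73012} \approx -1.3696 \cdot 10^{-5}$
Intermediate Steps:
$T = 11$ ($T = 58 - 47 = 11$)
$O{\left(r,H \right)} = H$ ($O{\left(r,H \right)} = \frac{2 H}{2} = 2 H \frac{1}{2} = H$)
$X = -23$ ($X = -89 + 11 \cdot 6 = -89 + 66 = -23$)
$\frac{1}{X - 72989} = \frac{1}{-23 - 72989} = \frac{1}{-73012} = - \frac{1}{73012}$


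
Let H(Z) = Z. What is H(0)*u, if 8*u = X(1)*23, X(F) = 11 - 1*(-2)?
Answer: 0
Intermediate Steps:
X(F) = 13 (X(F) = 11 + 2 = 13)
u = 299/8 (u = (13*23)/8 = (⅛)*299 = 299/8 ≈ 37.375)
H(0)*u = 0*(299/8) = 0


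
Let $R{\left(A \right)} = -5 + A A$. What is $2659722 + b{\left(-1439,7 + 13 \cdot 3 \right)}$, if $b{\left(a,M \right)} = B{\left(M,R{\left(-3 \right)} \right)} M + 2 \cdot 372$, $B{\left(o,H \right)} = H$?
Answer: $2660650$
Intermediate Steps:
$R{\left(A \right)} = -5 + A^{2}$
$b{\left(a,M \right)} = 744 + 4 M$ ($b{\left(a,M \right)} = \left(-5 + \left(-3\right)^{2}\right) M + 2 \cdot 372 = \left(-5 + 9\right) M + 744 = 4 M + 744 = 744 + 4 M$)
$2659722 + b{\left(-1439,7 + 13 \cdot 3 \right)} = 2659722 + \left(744 + 4 \left(7 + 13 \cdot 3\right)\right) = 2659722 + \left(744 + 4 \left(7 + 39\right)\right) = 2659722 + \left(744 + 4 \cdot 46\right) = 2659722 + \left(744 + 184\right) = 2659722 + 928 = 2660650$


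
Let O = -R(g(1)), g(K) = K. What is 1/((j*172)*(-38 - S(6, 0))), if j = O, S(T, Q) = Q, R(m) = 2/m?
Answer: 1/13072 ≈ 7.6499e-5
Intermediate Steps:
O = -2 (O = -2/1 = -2 ≈ -2.0000)
j = -2
1/((j*172)*(-38 - S(6, 0))) = 1/((-2*172)*(-38 - 1*0)) = 1/(-344*(-38 + 0)) = 1/(-344*(-38)) = 1/13072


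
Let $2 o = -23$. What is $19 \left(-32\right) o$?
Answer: $6992$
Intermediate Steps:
$o = - \frac{23}{2}$ ($o = \frac{1}{2} \left(-23\right) = - \frac{23}{2} \approx -11.5$)
$19 \left(-32\right) o = 19 \left(-32\right) \left(- \frac{23}{2}\right) = \left(-608\right) \left(- \frac{23}{2}\right) = 6992$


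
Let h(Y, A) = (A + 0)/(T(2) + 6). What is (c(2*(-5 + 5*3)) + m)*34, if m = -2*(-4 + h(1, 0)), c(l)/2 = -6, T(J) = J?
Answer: -136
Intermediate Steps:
h(Y, A) = A/8 (h(Y, A) = (A + 0)/(2 + 6) = A/8)
c(l) = -12 (c(l) = 2*(-6) = -12)
m = 8 (m = -2*(-4 + (1/8)*0) = -2*(-4 + 0) = -2*(-4) = 8)
(c(2*(-5 + 5*3)) + m)*34 = (-12 + 8)*34 = -4*34 = -136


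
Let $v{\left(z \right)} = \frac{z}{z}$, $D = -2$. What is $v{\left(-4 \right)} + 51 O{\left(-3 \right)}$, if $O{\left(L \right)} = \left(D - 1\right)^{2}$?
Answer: $460$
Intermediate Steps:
$v{\left(z \right)} = 1$
$O{\left(L \right)} = 9$ ($O{\left(L \right)} = \left(-2 - 1\right)^{2} = \left(-3\right)^{2} = 9$)
$v{\left(-4 \right)} + 51 O{\left(-3 \right)} = 1 + 51 \cdot 9 = 1 + 459 = 460$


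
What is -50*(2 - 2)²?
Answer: 0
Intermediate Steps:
-50*(2 - 2)² = -50*0² = -50*0 = 0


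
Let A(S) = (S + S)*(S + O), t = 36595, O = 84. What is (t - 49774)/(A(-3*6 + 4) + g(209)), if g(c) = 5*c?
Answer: 4393/305 ≈ 14.403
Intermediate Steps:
A(S) = 2*S*(84 + S) (A(S) = (S + S)*(S + 84) = (2*S)*(84 + S) = 2*S*(84 + S))
(t - 49774)/(A(-3*6 + 4) + g(209)) = (36595 - 49774)/(2*(-3*6 + 4)*(84 + (-3*6 + 4)) + 5*209) = -13179/(2*(-18 + 4)*(84 + (-18 + 4)) + 1045) = -13179/(2*(-14)*(84 - 14) + 1045) = -13179/(2*(-14)*70 + 1045) = -13179/(-1960 + 1045) = -13179/(-915) = -13179*(-1/915) = 4393/305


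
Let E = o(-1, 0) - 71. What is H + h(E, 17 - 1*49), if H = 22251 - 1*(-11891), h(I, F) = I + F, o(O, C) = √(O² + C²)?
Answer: 34040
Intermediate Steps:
o(O, C) = √(C² + O²)
E = -70 (E = √(0² + (-1)²) - 71 = √(0 + 1) - 71 = √1 - 71 = 1 - 71 = -70)
h(I, F) = F + I
H = 34142 (H = 22251 + 11891 = 34142)
H + h(E, 17 - 1*49) = 34142 + ((17 - 1*49) - 70) = 34142 + ((17 - 49) - 70) = 34142 + (-32 - 70) = 34142 - 102 = 34040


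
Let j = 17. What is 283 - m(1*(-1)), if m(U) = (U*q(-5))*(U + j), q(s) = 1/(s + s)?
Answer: 1407/5 ≈ 281.40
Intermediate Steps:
q(s) = 1/(2*s)
m(U) = -U*(17 + U)/10 (m(U) = (U*((½)/(-5)))*(U + 17) = (U*((½)*(-⅕)))*(17 + U) = (U*(-⅒))*(17 + U) = (-U/10)*(17 + U) = -U*(17 + U)/10)
283 - m(1*(-1)) = 283 - (-1)*1*(-1)*(17 + 1*(-1))/10 = 283 - (-1)*(-1)*(17 - 1)/10 = 283 - (-1)*(-1)*16/10 = 283 - 1*8/5 = 283 - 8/5 = 1407/5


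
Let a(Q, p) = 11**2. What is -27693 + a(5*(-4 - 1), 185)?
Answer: -27572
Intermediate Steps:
a(Q, p) = 121
-27693 + a(5*(-4 - 1), 185) = -27693 + 121 = -27572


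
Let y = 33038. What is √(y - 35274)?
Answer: 2*I*√559 ≈ 47.286*I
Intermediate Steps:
√(y - 35274) = √(33038 - 35274) = √(-2236) = 2*I*√559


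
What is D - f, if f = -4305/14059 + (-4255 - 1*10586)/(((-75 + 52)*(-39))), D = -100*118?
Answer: -49532126732/4203641 ≈ -11783.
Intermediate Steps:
D = -11800
f = -70837068/4203641 (f = -4305*1/14059 + (-4255 - 10586)/((-23*(-39))) = -4305/14059 - 14841/897 = -4305/14059 - 14841*1/897 = -4305/14059 - 4947/299 = -70837068/4203641 ≈ -16.851)
D - f = -11800 - 1*(-70837068/4203641) = -11800 + 70837068/4203641 = -49532126732/4203641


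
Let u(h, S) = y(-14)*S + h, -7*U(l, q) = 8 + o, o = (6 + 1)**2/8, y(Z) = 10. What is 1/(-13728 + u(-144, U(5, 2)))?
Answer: -28/388981 ≈ -7.1983e-5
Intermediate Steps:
o = 49/8 (o = 7**2*(1/8) = 49*(1/8) = 49/8 ≈ 6.1250)
U(l, q) = -113/56 (U(l, q) = -(8 + 49/8)/7 = -1/7*113/8 = -113/56)
u(h, S) = h + 10*S (u(h, S) = 10*S + h = h + 10*S)
1/(-13728 + u(-144, U(5, 2))) = 1/(-13728 + (-144 + 10*(-113/56))) = 1/(-13728 + (-144 - 565/28)) = 1/(-13728 - 4597/28) = 1/(-388981/28) = -28/388981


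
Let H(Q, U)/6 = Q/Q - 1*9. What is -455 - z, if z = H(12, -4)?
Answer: -407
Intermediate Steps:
H(Q, U) = -48 (H(Q, U) = 6*(Q/Q - 1*9) = 6*(1 - 9) = 6*(-8) = -48)
z = -48
-455 - z = -455 - 1*(-48) = -455 + 48 = -407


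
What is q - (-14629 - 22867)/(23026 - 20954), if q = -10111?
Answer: -2614062/259 ≈ -10093.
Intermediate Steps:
q - (-14629 - 22867)/(23026 - 20954) = -10111 - (-14629 - 22867)/(23026 - 20954) = -10111 - (-37496)/2072 = -10111 - 1*(-4687/259) = -10111 + 4687/259 = -2614062/259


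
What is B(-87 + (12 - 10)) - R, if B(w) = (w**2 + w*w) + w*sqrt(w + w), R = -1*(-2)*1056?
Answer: 12338 - 85*I*sqrt(170) ≈ 12338.0 - 1108.3*I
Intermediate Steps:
R = 2112 (R = 2*1056 = 2112)
B(w) = 2*w**2 + sqrt(2)*w**(3/2) (B(w) = (w**2 + w**2) + w*sqrt(2*w) = 2*w**2 + w*(sqrt(2)*sqrt(w)) = 2*w**2 + sqrt(2)*w**(3/2))
B(-87 + (12 - 10)) - R = (2*(-87 + (12 - 10))**2 + sqrt(2)*(-87 + (12 - 10))**(3/2)) - 1*2112 = (2*(-87 + 2)**2 + sqrt(2)*(-87 + 2)**(3/2)) - 2112 = (2*(-85)**2 + sqrt(2)*(-85)**(3/2)) - 2112 = (2*7225 + sqrt(2)*(-85*I*sqrt(85))) - 2112 = (14450 - 85*I*sqrt(170)) - 2112 = 12338 - 85*I*sqrt(170)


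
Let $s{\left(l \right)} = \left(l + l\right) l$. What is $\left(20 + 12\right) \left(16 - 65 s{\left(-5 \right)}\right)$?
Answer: $-103488$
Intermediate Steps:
$s{\left(l \right)} = 2 l^{2}$ ($s{\left(l \right)} = 2 l l = 2 l^{2}$)
$\left(20 + 12\right) \left(16 - 65 s{\left(-5 \right)}\right) = \left(20 + 12\right) \left(16 - 65 \cdot 2 \left(-5\right)^{2}\right) = 32 \left(16 - 65 \cdot 2 \cdot 25\right) = 32 \left(16 - 3250\right) = 32 \left(-3234\right) = -103488$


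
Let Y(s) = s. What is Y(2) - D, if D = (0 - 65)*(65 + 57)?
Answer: 7932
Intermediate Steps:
D = -7930 (D = -65*122 = -7930)
Y(2) - D = 2 - 1*(-7930) = 2 + 7930 = 7932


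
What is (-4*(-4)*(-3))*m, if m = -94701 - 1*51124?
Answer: 6999600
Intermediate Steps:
m = -145825 (m = -94701 - 51124 = -145825)
(-4*(-4)*(-3))*m = (-4*(-4)*(-3))*(-145825) = (16*(-3))*(-145825) = -48*(-145825) = 6999600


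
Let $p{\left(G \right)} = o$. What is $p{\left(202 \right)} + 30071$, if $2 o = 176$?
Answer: $30159$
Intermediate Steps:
$o = 88$ ($o = \frac{1}{2} \cdot 176 = 88$)
$p{\left(G \right)} = 88$
$p{\left(202 \right)} + 30071 = 88 + 30071 = 30159$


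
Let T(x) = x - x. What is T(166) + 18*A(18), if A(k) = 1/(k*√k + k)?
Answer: -1/17 + 3*√2/17 ≈ 0.19074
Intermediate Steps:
A(k) = 1/(k + k^(3/2)) (A(k) = 1/(k^(3/2) + k) = 1/(k + k^(3/2)))
T(x) = 0
T(166) + 18*A(18) = 0 + 18/(18 + 18^(3/2)) = 0 + 18/(18 + 54*√2) = 18/(18 + 54*√2)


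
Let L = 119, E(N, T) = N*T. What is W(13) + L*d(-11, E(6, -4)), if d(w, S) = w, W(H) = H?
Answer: -1296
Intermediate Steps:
W(13) + L*d(-11, E(6, -4)) = 13 + 119*(-11) = 13 - 1309 = -1296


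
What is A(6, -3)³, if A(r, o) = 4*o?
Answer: -1728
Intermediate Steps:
A(6, -3)³ = (4*(-3))³ = (-12)³ = -1728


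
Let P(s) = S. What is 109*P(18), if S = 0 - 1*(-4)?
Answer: 436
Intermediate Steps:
S = 4 (S = 0 + 4 = 4)
P(s) = 4
109*P(18) = 109*4 = 436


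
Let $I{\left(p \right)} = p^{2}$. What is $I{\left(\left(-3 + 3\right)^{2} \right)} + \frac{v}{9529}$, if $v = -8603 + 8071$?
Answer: $- \frac{532}{9529} \approx -0.05583$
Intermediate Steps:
$v = -532$
$I{\left(\left(-3 + 3\right)^{2} \right)} + \frac{v}{9529} = \left(\left(-3 + 3\right)^{2}\right)^{2} - \frac{532}{9529} = \left(0^{2}\right)^{2} - \frac{532}{9529} = 0^{2} - \frac{532}{9529} = 0 - \frac{532}{9529} = - \frac{532}{9529}$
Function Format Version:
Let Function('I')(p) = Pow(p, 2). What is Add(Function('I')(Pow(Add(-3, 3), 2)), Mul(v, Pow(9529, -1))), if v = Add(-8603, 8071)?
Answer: Rational(-532, 9529) ≈ -0.055830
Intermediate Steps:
v = -532
Add(Function('I')(Pow(Add(-3, 3), 2)), Mul(v, Pow(9529, -1))) = Add(Pow(Pow(Add(-3, 3), 2), 2), Mul(-532, Pow(9529, -1))) = Add(Pow(Pow(0, 2), 2), Mul(-532, Rational(1, 9529))) = Add(Pow(0, 2), Rational(-532, 9529)) = Add(0, Rational(-532, 9529)) = Rational(-532, 9529)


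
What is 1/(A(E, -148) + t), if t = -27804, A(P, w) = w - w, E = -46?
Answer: -1/27804 ≈ -3.5966e-5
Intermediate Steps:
A(P, w) = 0
1/(A(E, -148) + t) = 1/(0 - 27804) = 1/(-27804) = -1/27804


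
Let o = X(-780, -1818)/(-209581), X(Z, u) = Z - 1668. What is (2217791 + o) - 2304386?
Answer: -18148664247/209581 ≈ -86595.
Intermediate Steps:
X(Z, u) = -1668 + Z
o = 2448/209581 (o = (-1668 - 780)/(-209581) = -2448*(-1/209581) = 2448/209581 ≈ 0.011680)
(2217791 + o) - 2304386 = (2217791 + 2448/209581) - 2304386 = 464806858019/209581 - 2304386 = -18148664247/209581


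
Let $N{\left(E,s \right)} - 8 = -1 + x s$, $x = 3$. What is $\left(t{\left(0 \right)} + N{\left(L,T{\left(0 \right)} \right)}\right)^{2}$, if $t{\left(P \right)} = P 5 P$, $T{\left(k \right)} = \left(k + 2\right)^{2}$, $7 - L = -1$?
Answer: $361$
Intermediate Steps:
$L = 8$ ($L = 7 - -1 = 7 + 1 = 8$)
$T{\left(k \right)} = \left(2 + k\right)^{2}$
$N{\left(E,s \right)} = 7 + 3 s$ ($N{\left(E,s \right)} = 8 + \left(-1 + 3 s\right) = 7 + 3 s$)
$t{\left(P \right)} = 5 P^{2}$ ($t{\left(P \right)} = 5 P P = 5 P^{2}$)
$\left(t{\left(0 \right)} + N{\left(L,T{\left(0 \right)} \right)}\right)^{2} = \left(5 \cdot 0^{2} + \left(7 + 3 \left(2 + 0\right)^{2}\right)\right)^{2} = \left(5 \cdot 0 + \left(7 + 3 \cdot 2^{2}\right)\right)^{2} = \left(0 + \left(7 + 3 \cdot 4\right)\right)^{2} = \left(0 + \left(7 + 12\right)\right)^{2} = \left(0 + 19\right)^{2} = 19^{2} = 361$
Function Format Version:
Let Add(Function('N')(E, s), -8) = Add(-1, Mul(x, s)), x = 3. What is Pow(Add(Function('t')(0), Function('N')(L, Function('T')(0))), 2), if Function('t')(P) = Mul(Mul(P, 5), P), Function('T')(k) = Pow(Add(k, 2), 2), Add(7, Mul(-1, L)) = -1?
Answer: 361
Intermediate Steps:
L = 8 (L = Add(7, Mul(-1, -1)) = Add(7, 1) = 8)
Function('T')(k) = Pow(Add(2, k), 2)
Function('N')(E, s) = Add(7, Mul(3, s)) (Function('N')(E, s) = Add(8, Add(-1, Mul(3, s))) = Add(7, Mul(3, s)))
Function('t')(P) = Mul(5, Pow(P, 2)) (Function('t')(P) = Mul(Mul(5, P), P) = Mul(5, Pow(P, 2)))
Pow(Add(Function('t')(0), Function('N')(L, Function('T')(0))), 2) = Pow(Add(Mul(5, Pow(0, 2)), Add(7, Mul(3, Pow(Add(2, 0), 2)))), 2) = Pow(Add(Mul(5, 0), Add(7, Mul(3, Pow(2, 2)))), 2) = Pow(Add(0, Add(7, Mul(3, 4))), 2) = Pow(Add(0, Add(7, 12)), 2) = Pow(Add(0, 19), 2) = Pow(19, 2) = 361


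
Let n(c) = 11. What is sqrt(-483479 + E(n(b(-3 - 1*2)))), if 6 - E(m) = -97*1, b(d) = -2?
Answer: 4*I*sqrt(30211) ≈ 695.25*I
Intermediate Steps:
E(m) = 103 (E(m) = 6 - (-97) = 6 - 1*(-97) = 6 + 97 = 103)
sqrt(-483479 + E(n(b(-3 - 1*2)))) = sqrt(-483479 + 103) = sqrt(-483376) = 4*I*sqrt(30211)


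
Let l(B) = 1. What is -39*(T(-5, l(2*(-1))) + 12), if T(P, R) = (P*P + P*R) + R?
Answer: -1287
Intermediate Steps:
T(P, R) = R + P**2 + P*R (T(P, R) = (P**2 + P*R) + R = R + P**2 + P*R)
-39*(T(-5, l(2*(-1))) + 12) = -39*((1 + (-5)**2 - 5*1) + 12) = -39*((1 + 25 - 5) + 12) = -39*(21 + 12) = -39*33 = -1287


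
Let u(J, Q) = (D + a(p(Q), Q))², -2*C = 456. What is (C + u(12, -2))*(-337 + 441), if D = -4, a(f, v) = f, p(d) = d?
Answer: -19968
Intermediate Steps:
C = -228 (C = -½*456 = -228)
u(J, Q) = (-4 + Q)²
(C + u(12, -2))*(-337 + 441) = (-228 + (-4 - 2)²)*(-337 + 441) = (-228 + (-6)²)*104 = (-228 + 36)*104 = -192*104 = -19968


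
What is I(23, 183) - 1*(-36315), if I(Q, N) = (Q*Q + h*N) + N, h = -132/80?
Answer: 734501/20 ≈ 36725.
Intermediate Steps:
h = -33/20 (h = -132*1/80 = -33/20 ≈ -1.6500)
I(Q, N) = Q² - 13*N/20 (I(Q, N) = (Q*Q - 33*N/20) + N = (Q² - 33*N/20) + N = Q² - 13*N/20)
I(23, 183) - 1*(-36315) = (23² - 13/20*183) - 1*(-36315) = (529 - 2379/20) + 36315 = 8201/20 + 36315 = 734501/20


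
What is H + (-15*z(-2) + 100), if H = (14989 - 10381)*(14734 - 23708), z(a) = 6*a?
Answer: -41351912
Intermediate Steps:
H = -41352192 (H = 4608*(-8974) = -41352192)
H + (-15*z(-2) + 100) = -41352192 + (-90*(-2) + 100) = -41352192 + (-15*(-12) + 100) = -41352192 + (180 + 100) = -41352192 + 280 = -41351912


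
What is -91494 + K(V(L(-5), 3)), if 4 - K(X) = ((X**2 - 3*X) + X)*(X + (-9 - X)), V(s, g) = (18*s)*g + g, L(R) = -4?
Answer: 320665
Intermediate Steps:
V(s, g) = g + 18*g*s (V(s, g) = 18*g*s + g = g + 18*g*s)
K(X) = 4 - 18*X + 9*X**2 (K(X) = 4 - ((X**2 - 3*X) + X)*(X + (-9 - X)) = 4 - (X**2 - 2*X)*(-9) = 4 - (-9*X**2 + 18*X) = 4 + (-18*X + 9*X**2) = 4 - 18*X + 9*X**2)
-91494 + K(V(L(-5), 3)) = -91494 + (4 - 54*(1 + 18*(-4)) + 9*(3*(1 + 18*(-4)))**2) = -91494 + (4 - 54*(1 - 72) + 9*(3*(1 - 72))**2) = -91494 + (4 - 54*(-71) + 9*(3*(-71))**2) = -91494 + (4 - 18*(-213) + 9*(-213)**2) = -91494 + (4 + 3834 + 9*45369) = -91494 + (4 + 3834 + 408321) = -91494 + 412159 = 320665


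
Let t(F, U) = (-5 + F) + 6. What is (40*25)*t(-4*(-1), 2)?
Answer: 5000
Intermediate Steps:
t(F, U) = 1 + F
(40*25)*t(-4*(-1), 2) = (40*25)*(1 - 4*(-1)) = 1000*(1 + 4) = 1000*5 = 5000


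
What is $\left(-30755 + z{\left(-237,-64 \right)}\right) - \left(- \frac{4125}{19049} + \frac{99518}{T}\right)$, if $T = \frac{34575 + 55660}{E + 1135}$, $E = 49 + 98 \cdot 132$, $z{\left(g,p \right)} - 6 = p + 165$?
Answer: $- \frac{15889521049237}{343777303} \approx -46220.0$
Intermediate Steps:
$z{\left(g,p \right)} = 171 + p$ ($z{\left(g,p \right)} = 6 + \left(p + 165\right) = 6 + \left(165 + p\right) = 171 + p$)
$E = 12985$ ($E = 49 + 12936 = 12985$)
$T = \frac{18047}{2824}$ ($T = \frac{34575 + 55660}{12985 + 1135} = \frac{90235}{14120} = 90235 \cdot \frac{1}{14120} = \frac{18047}{2824} \approx 6.3906$)
$\left(-30755 + z{\left(-237,-64 \right)}\right) - \left(- \frac{4125}{19049} + \frac{99518}{T}\right) = \left(-30755 + \left(171 - 64\right)\right) - \left(- \frac{4125}{19049} + \frac{281038832}{18047}\right) = \left(-30755 + 107\right) - \frac{5353434266893}{343777303} = -30648 + \left(\frac{4125}{19049} - \frac{281038832}{18047}\right) = -30648 - \frac{5353434266893}{343777303} = - \frac{15889521049237}{343777303}$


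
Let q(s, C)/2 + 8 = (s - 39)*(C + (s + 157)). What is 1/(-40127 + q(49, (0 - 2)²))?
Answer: -1/35943 ≈ -2.7822e-5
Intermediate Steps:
q(s, C) = -16 + 2*(-39 + s)*(157 + C + s) (q(s, C) = -16 + 2*((s - 39)*(C + (s + 157))) = -16 + 2*((-39 + s)*(C + (157 + s))) = -16 + 2*((-39 + s)*(157 + C + s)) = -16 + 2*(-39 + s)*(157 + C + s))
1/(-40127 + q(49, (0 - 2)²)) = 1/(-40127 + (-12262 - 78*(0 - 2)² + 2*49² + 236*49 + 2*(0 - 2)²*49)) = 1/(-40127 + (-12262 - 78*(-2)² + 2*2401 + 11564 + 2*(-2)²*49)) = 1/(-40127 + (-12262 - 78*4 + 4802 + 11564 + 2*4*49)) = 1/(-40127 + (-12262 - 312 + 4802 + 11564 + 392)) = 1/(-40127 + 4184) = 1/(-35943) = -1/35943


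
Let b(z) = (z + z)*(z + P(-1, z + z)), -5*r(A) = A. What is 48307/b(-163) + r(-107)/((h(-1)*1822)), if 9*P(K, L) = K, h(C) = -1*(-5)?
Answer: 9927330713/10899386200 ≈ 0.91082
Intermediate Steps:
h(C) = 5
P(K, L) = K/9
r(A) = -A/5
b(z) = 2*z*(-1/9 + z) (b(z) = (z + z)*(z + (1/9)*(-1)) = (2*z)*(z - 1/9) = (2*z)*(-1/9 + z) = 2*z*(-1/9 + z))
48307/b(-163) + r(-107)/((h(-1)*1822)) = 48307/(((2/9)*(-163)*(-1 + 9*(-163)))) + (-1/5*(-107))/((5*1822)) = 48307/(((2/9)*(-163)*(-1 - 1467))) + (107/5)/9110 = 48307/(((2/9)*(-163)*(-1468))) + (107/5)*(1/9110) = 48307/(478568/9) + 107/45550 = 48307*(9/478568) + 107/45550 = 434763/478568 + 107/45550 = 9927330713/10899386200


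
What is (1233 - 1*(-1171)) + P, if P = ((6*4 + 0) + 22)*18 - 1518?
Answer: 1714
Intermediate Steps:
P = -690 (P = ((24 + 0) + 22)*18 - 1518 = (24 + 22)*18 - 1518 = 46*18 - 1518 = 828 - 1518 = -690)
(1233 - 1*(-1171)) + P = (1233 - 1*(-1171)) - 690 = (1233 + 1171) - 690 = 2404 - 690 = 1714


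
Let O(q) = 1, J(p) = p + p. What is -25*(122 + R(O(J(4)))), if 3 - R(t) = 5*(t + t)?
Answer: -2875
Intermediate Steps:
J(p) = 2*p
R(t) = 3 - 10*t (R(t) = 3 - 5*(t + t) = 3 - 5*2*t = 3 - 10*t)
-25*(122 + R(O(J(4)))) = -25*(122 + (3 - 10*1)) = -25*(122 + (3 - 10)) = -25*(122 - 7) = -25*115 = -2875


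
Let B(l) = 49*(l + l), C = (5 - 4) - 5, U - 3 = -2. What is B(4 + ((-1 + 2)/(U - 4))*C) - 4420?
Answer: -11692/3 ≈ -3897.3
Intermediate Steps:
U = 1 (U = 3 - 2 = 1)
C = -4 (C = 1 - 5 = -4)
B(l) = 98*l (B(l) = 49*(2*l) = 98*l)
B(4 + ((-1 + 2)/(U - 4))*C) - 4420 = 98*(4 + ((-1 + 2)/(1 - 4))*(-4)) - 4420 = 98*(4 + (1/(-3))*(-4)) - 4420 = 98*(4 + (1*(-⅓))*(-4)) - 4420 = 98*(4 - ⅓*(-4)) - 4420 = 98*(4 + 4/3) - 4420 = 98*(16/3) - 4420 = 1568/3 - 4420 = -11692/3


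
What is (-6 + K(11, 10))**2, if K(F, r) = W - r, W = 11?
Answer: 25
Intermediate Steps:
K(F, r) = 11 - r
(-6 + K(11, 10))**2 = (-6 + (11 - 1*10))**2 = (-6 + (11 - 10))**2 = (-6 + 1)**2 = (-5)**2 = 25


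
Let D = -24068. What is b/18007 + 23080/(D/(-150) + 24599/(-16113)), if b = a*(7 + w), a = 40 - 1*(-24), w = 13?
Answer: 167496643544920/1152801639473 ≈ 145.30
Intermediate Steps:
a = 64 (a = 40 + 24 = 64)
b = 1280 (b = 64*(7 + 13) = 64*20 = 1280)
b/18007 + 23080/(D/(-150) + 24599/(-16113)) = 1280/18007 + 23080/(-24068/(-150) + 24599/(-16113)) = 1280*(1/18007) + 23080/(-24068*(-1/150) + 24599*(-1/16113)) = 1280/18007 + 23080/(12034/75 - 24599/16113) = 1280/18007 + 23080/(64019639/402825) = 1280/18007 + 23080*(402825/64019639) = 1280/18007 + 9297201000/64019639 = 167496643544920/1152801639473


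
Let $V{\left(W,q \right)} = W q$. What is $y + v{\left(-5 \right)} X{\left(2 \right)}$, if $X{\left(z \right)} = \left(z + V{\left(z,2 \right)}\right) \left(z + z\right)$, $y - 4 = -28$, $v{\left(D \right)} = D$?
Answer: $-144$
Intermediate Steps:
$y = -24$ ($y = 4 - 28 = -24$)
$X{\left(z \right)} = 6 z^{2}$ ($X{\left(z \right)} = \left(z + z 2\right) \left(z + z\right) = \left(z + 2 z\right) 2 z = 3 z 2 z = 6 z^{2}$)
$y + v{\left(-5 \right)} X{\left(2 \right)} = -24 - 5 \cdot 6 \cdot 2^{2} = -24 - 5 \cdot 6 \cdot 4 = -24 - 120 = -144$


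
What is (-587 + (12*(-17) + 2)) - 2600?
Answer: -3389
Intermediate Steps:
(-587 + (12*(-17) + 2)) - 2600 = (-587 + (-204 + 2)) - 2600 = (-587 - 202) - 2600 = -789 - 2600 = -3389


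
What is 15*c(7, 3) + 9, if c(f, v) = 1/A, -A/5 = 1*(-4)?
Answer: 39/4 ≈ 9.7500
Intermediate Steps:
A = 20 (A = -5*(-4) = 20)
c(f, v) = 1/20
15*c(7, 3) + 9 = 15*(1/20) + 9 = ¾ + 9 = 39/4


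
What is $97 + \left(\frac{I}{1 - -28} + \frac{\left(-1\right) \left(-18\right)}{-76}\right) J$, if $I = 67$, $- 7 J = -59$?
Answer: $\frac{883073}{7714} \approx 114.48$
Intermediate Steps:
$J = \frac{59}{7}$ ($J = \left(- \frac{1}{7}\right) \left(-59\right) = \frac{59}{7} \approx 8.4286$)
$97 + \left(\frac{I}{1 - -28} + \frac{\left(-1\right) \left(-18\right)}{-76}\right) J = 97 + \left(\frac{67}{1 - -28} + \frac{\left(-1\right) \left(-18\right)}{-76}\right) \frac{59}{7} = 97 + \left(\frac{67}{1 + 28} + 18 \left(- \frac{1}{76}\right)\right) \frac{59}{7} = 97 + \left(\frac{67}{29} - \frac{9}{38}\right) \frac{59}{7} = 97 + \frac{2285}{1102} \cdot \frac{59}{7} = 97 + \frac{134815}{7714} = \frac{883073}{7714}$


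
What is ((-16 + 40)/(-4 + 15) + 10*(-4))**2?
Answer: 173056/121 ≈ 1430.2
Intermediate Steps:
((-16 + 40)/(-4 + 15) + 10*(-4))**2 = (24/11 - 40)**2 = (-416/11)**2 = 173056/121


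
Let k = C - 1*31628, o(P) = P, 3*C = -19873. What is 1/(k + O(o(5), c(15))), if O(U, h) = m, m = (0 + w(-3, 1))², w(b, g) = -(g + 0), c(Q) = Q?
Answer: -3/114754 ≈ -2.6143e-5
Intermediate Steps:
C = -19873/3 (C = (⅓)*(-19873) = -19873/3 ≈ -6624.3)
w(b, g) = -g
m = 1 (m = (0 - 1*1)² = (0 - 1)² = (-1)² = 1)
O(U, h) = 1
k = -114757/3 (k = -19873/3 - 1*31628 = -19873/3 - 31628 = -114757/3 ≈ -38252.)
1/(k + O(o(5), c(15))) = 1/(-114757/3 + 1) = 1/(-114754/3) = -3/114754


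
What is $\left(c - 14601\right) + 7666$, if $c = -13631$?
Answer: $-20566$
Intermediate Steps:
$\left(c - 14601\right) + 7666 = \left(-13631 - 14601\right) + 7666 = -28232 + 7666 = -20566$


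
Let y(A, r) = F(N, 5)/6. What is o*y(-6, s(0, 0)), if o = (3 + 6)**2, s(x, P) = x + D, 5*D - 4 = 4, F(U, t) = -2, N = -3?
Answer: -27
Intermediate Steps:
D = 8/5 (D = 4/5 + (1/5)*4 = 4/5 + 4/5 = 8/5 ≈ 1.6000)
s(x, P) = 8/5 + x (s(x, P) = x + 8/5 = 8/5 + x)
y(A, r) = -1/3 (y(A, r) = -2/6 = -2*1/6 = -1/3)
o = 81 (o = 9**2 = 81)
o*y(-6, s(0, 0)) = 81*(-1/3) = -27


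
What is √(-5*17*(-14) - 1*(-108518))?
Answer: 2*√27427 ≈ 331.22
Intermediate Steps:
√(-5*17*(-14) - 1*(-108518)) = √(-85*(-14) + 108518) = √(1190 + 108518) = √109708 = 2*√27427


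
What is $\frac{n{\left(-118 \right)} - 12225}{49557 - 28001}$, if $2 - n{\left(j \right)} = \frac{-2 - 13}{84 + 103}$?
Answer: $- \frac{1142843}{2015486} \approx -0.56703$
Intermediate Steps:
$n{\left(j \right)} = \frac{389}{187}$ ($n{\left(j \right)} = 2 - \frac{-2 - 13}{84 + 103} = 2 - - \frac{15}{187} = 2 + \frac{15}{187} = \frac{389}{187}$)
$\frac{n{\left(-118 \right)} - 12225}{49557 - 28001} = \frac{\frac{389}{187} - 12225}{49557 - 28001} = - \frac{2285686}{187 \cdot 21556} = \left(- \frac{2285686}{187}\right) \frac{1}{21556} = - \frac{1142843}{2015486}$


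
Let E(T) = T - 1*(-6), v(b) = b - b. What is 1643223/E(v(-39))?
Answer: 547741/2 ≈ 2.7387e+5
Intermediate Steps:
v(b) = 0
E(T) = 6 + T (E(T) = T + 6 = 6 + T)
1643223/E(v(-39)) = 1643223/(6 + 0) = 1643223/6 = 1643223*(⅙) = 547741/2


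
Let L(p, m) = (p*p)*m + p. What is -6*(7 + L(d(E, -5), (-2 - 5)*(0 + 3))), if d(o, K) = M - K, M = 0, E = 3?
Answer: 3078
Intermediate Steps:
d(o, K) = -K (d(o, K) = 0 - K = -K)
L(p, m) = p + m*p**2 (L(p, m) = p**2*m + p = m*p**2 + p = p + m*p**2)
-6*(7 + L(d(E, -5), (-2 - 5)*(0 + 3))) = -6*(7 + (-1*(-5))*(1 + ((-2 - 5)*(0 + 3))*(-1*(-5)))) = -6*(7 + 5*(1 - 7*3*5)) = -6*(7 + 5*(1 - 21*5)) = -6*(7 + 5*(1 - 105)) = -6*(7 + 5*(-104)) = -6*(7 - 520) = -6*(-513) = 3078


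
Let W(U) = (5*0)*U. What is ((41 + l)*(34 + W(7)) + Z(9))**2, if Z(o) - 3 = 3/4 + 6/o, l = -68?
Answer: 120187369/144 ≈ 8.3463e+5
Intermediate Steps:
Z(o) = 15/4 + 6/o (Z(o) = 3 + (3/4 + 6/o) = 15/4 + 6/o)
W(U) = 0 (W(U) = 0*U = 0)
((41 + l)*(34 + W(7)) + Z(9))**2 = ((41 - 68)*(34 + 0) + (15/4 + 6/9))**2 = (-27*34 + (15/4 + 6*(1/9)))**2 = (-918 + (15/4 + 2/3))**2 = (-918 + 53/12)**2 = (-10963/12)**2 = 120187369/144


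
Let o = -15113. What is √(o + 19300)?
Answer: √4187 ≈ 64.707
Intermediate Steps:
√(o + 19300) = √(-15113 + 19300) = √4187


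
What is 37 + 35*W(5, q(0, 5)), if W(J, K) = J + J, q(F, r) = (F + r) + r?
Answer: 387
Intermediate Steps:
q(F, r) = F + 2*r
W(J, K) = 2*J
37 + 35*W(5, q(0, 5)) = 37 + 35*(2*5) = 37 + 35*10 = 37 + 350 = 387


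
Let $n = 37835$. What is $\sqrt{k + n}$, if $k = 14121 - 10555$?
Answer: $\sqrt{41401} \approx 203.47$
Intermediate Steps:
$k = 3566$
$\sqrt{k + n} = \sqrt{3566 + 37835} = \sqrt{41401}$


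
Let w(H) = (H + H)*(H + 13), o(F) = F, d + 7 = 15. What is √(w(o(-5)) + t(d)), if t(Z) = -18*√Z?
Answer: 2*√(-20 - 9*√2) ≈ 11.442*I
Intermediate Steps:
d = 8 (d = -7 + 15 = 8)
w(H) = 2*H*(13 + H) (w(H) = (2*H)*(13 + H) = 2*H*(13 + H))
√(w(o(-5)) + t(d)) = √(2*(-5)*(13 - 5) - 36*√2) = √(2*(-5)*8 - 36*√2) = √(-80 - 36*√2)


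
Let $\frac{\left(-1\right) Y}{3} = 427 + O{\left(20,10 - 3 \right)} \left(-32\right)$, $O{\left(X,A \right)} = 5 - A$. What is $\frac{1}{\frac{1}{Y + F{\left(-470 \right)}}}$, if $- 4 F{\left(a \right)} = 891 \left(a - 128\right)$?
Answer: $\frac{263463}{2} \approx 1.3173 \cdot 10^{5}$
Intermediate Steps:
$F{\left(a \right)} = 28512 - \frac{891 a}{4}$ ($F{\left(a \right)} = - \frac{891 \left(a - 128\right)}{4} = - \frac{891 \left(-128 + a\right)}{4} = - \frac{-114048 + 891 a}{4} = 28512 - \frac{891 a}{4}$)
$Y = -1473$ ($Y = - 3 \left(427 + \left(5 - \left(10 - 3\right)\right) \left(-32\right)\right) = - 3 \left(427 + \left(5 - 7\right) \left(-32\right)\right) = - 3 \left(427 - -64\right) = - 3 \left(427 + 64\right) = \left(-3\right) 491 = -1473$)
$\frac{1}{\frac{1}{Y + F{\left(-470 \right)}}} = \frac{1}{\frac{1}{-1473 + \left(28512 - - \frac{209385}{2}\right)}} = \frac{1}{\frac{1}{-1473 + \left(28512 + \frac{209385}{2}\right)}} = \frac{1}{\frac{1}{-1473 + \frac{266409}{2}}} = \frac{1}{\frac{1}{\frac{263463}{2}}} = \frac{1}{\frac{2}{263463}} = \frac{263463}{2}$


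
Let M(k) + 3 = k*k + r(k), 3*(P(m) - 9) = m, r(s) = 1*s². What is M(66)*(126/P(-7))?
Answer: 1646001/10 ≈ 1.6460e+5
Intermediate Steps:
r(s) = s²
P(m) = 9 + m/3
M(k) = -3 + 2*k² (M(k) = -3 + (k*k + k²) = -3 + (k² + k²) = -3 + 2*k²)
M(66)*(126/P(-7)) = (-3 + 2*66²)*(126/(9 + (⅓)*(-7))) = (-3 + 2*4356)*(126/(9 - 7/3)) = (-3 + 8712)*(126/(20/3)) = 8709*(126*(3/20)) = 8709*(189/10) = 1646001/10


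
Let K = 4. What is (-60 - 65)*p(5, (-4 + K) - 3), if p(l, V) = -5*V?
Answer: -1875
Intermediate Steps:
(-60 - 65)*p(5, (-4 + K) - 3) = (-60 - 65)*(-5*((-4 + 4) - 3)) = -(-625)*(0 - 3) = -(-625)*(-3) = -125*15 = -1875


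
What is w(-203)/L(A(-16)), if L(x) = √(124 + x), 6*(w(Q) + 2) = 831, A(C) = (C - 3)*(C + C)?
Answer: 91*√183/244 ≈ 5.0452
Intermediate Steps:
A(C) = 2*C*(-3 + C) (A(C) = (-3 + C)*(2*C) = 2*C*(-3 + C))
w(Q) = 273/2 (w(Q) = -2 + (⅙)*831 = -2 + 277/2 = 273/2)
w(-203)/L(A(-16)) = 273/(2*(√(124 + 2*(-16)*(-3 - 16)))) = 273/(2*(√(124 + 2*(-16)*(-19)))) = 273/(2*(√(124 + 608))) = 273/(2*(√732)) = 273/(2*((2*√183))) = 273*(√183/366)/2 = 91*√183/244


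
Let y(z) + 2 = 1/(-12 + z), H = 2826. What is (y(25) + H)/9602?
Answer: 36713/124826 ≈ 0.29411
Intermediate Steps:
y(z) = -2 + 1/(-12 + z)
(y(25) + H)/9602 = ((25 - 2*25)/(-12 + 25) + 2826)/9602 = ((25 - 50)/13 + 2826)*(1/9602) = ((1/13)*(-25) + 2826)*(1/9602) = (-25/13 + 2826)*(1/9602) = (36713/13)*(1/9602) = 36713/124826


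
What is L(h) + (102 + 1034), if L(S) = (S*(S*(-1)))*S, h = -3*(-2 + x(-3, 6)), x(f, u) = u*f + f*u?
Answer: -1480408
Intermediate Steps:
x(f, u) = 2*f*u (x(f, u) = f*u + f*u = 2*f*u)
h = 114 (h = -3*(-2 + 2*(-3)*6) = -3*(-2 - 36) = -3*(-38) = 114)
L(S) = -S³ (L(S) = (S*(-S))*S = (-S²)*S = -S³)
L(h) + (102 + 1034) = -1*114³ + (102 + 1034) = -1*1481544 + 1136 = -1481544 + 1136 = -1480408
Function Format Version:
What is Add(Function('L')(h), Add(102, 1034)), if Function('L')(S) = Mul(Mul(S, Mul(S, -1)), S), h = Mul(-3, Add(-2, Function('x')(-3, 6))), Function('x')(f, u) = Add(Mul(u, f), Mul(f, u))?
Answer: -1480408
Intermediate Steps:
Function('x')(f, u) = Mul(2, f, u) (Function('x')(f, u) = Add(Mul(f, u), Mul(f, u)) = Mul(2, f, u))
h = 114 (h = Mul(-3, Add(-2, Mul(2, -3, 6))) = Mul(-3, Add(-2, -36)) = Mul(-3, -38) = 114)
Function('L')(S) = Mul(-1, Pow(S, 3)) (Function('L')(S) = Mul(Mul(S, Mul(-1, S)), S) = Mul(Mul(-1, Pow(S, 2)), S) = Mul(-1, Pow(S, 3)))
Add(Function('L')(h), Add(102, 1034)) = Add(Mul(-1, Pow(114, 3)), Add(102, 1034)) = Add(Mul(-1, 1481544), 1136) = Add(-1481544, 1136) = -1480408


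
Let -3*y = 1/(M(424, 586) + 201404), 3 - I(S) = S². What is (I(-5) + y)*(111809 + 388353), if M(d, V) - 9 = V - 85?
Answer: -3332660682325/302871 ≈ -1.1004e+7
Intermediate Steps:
M(d, V) = -76 + V (M(d, V) = 9 + (V - 85) = 9 + (-85 + V) = -76 + V)
I(S) = 3 - S²
y = -1/605742 (y = -1/(3*((-76 + 586) + 201404)) = -1/(3*(510 + 201404)) = -⅓/201914 = -⅓*1/201914 = -1/605742 ≈ -1.6509e-6)
(I(-5) + y)*(111809 + 388353) = ((3 - 1*(-5)²) - 1/605742)*(111809 + 388353) = ((3 - 1*25) - 1/605742)*500162 = ((3 - 25) - 1/605742)*500162 = (-22 - 1/605742)*500162 = -13326325/605742*500162 = -3332660682325/302871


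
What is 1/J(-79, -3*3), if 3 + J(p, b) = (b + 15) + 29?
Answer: 1/32 ≈ 0.031250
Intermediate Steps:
J(p, b) = 41 + b (J(p, b) = -3 + ((b + 15) + 29) = -3 + ((15 + b) + 29) = -3 + (44 + b) = 41 + b)
1/J(-79, -3*3) = 1/(41 - 3*3) = 1/(41 - 9) = 1/32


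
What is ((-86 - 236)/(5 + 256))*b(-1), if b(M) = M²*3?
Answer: -322/87 ≈ -3.7011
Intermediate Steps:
b(M) = 3*M²
((-86 - 236)/(5 + 256))*b(-1) = ((-86 - 236)/(5 + 256))*(3*(-1)²) = (-322/261)*(3*1) = -322*1/261*3 = -322/261*3 = -322/87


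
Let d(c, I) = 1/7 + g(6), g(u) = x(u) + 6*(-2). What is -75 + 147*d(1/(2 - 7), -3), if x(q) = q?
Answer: -936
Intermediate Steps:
g(u) = -12 + u (g(u) = u + 6*(-2) = u - 12 = -12 + u)
d(c, I) = -41/7 (d(c, I) = 1/7 + (-12 + 6) = 1/7 - 6 = -41/7)
-75 + 147*d(1/(2 - 7), -3) = -75 + 147*(-41/7) = -75 - 861 = -936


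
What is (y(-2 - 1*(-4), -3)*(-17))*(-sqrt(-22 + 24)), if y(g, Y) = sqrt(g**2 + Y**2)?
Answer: 17*sqrt(26) ≈ 86.683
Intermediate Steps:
y(g, Y) = sqrt(Y**2 + g**2)
(y(-2 - 1*(-4), -3)*(-17))*(-sqrt(-22 + 24)) = (sqrt((-3)**2 + (-2 - 1*(-4))**2)*(-17))*(-sqrt(-22 + 24)) = (sqrt(9 + (-2 + 4)**2)*(-17))*(-sqrt(2)) = (sqrt(9 + 2**2)*(-17))*(-sqrt(2)) = (sqrt(9 + 4)*(-17))*(-sqrt(2)) = (sqrt(13)*(-17))*(-sqrt(2)) = (-17*sqrt(13))*(-sqrt(2)) = 17*sqrt(26)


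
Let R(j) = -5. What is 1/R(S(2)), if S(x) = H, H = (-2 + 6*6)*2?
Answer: -⅕ ≈ -0.20000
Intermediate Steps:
H = 68 (H = (-2 + 36)*2 = 34*2 = 68)
S(x) = 68
1/R(S(2)) = 1/(-5) = -⅕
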